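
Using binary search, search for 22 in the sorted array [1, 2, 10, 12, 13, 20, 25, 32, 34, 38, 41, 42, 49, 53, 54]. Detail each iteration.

Binary search for 22 in [1, 2, 10, 12, 13, 20, 25, 32, 34, 38, 41, 42, 49, 53, 54]:

lo=0, hi=14, mid=7, arr[mid]=32 -> 32 > 22, search left half
lo=0, hi=6, mid=3, arr[mid]=12 -> 12 < 22, search right half
lo=4, hi=6, mid=5, arr[mid]=20 -> 20 < 22, search right half
lo=6, hi=6, mid=6, arr[mid]=25 -> 25 > 22, search left half
lo=6 > hi=5, target 22 not found

Binary search determines that 22 is not in the array after 4 comparisons. The search space was exhausted without finding the target.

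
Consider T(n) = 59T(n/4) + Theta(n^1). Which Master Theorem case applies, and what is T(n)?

Master Theorem for T(n) = 59T(n/4) + O(n^1):

a = 59, b = 4, c = 1
log_b(a) = log_4(59) = 2.9413

Case 1: c = 1 < log_4(59) = 2.9413
T(n) = O(n^(log_4 59))

For T(n) = 59T(n/4) + O(n^1): log_4(59) = 2.9413. This is Case 1 of the Master Theorem (c < log_b(a), work dominated by leaves), giving O(n^(log_4 59)).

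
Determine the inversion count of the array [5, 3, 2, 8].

Finding inversions in [5, 3, 2, 8]:

(0, 1): arr[0]=5 > arr[1]=3
(0, 2): arr[0]=5 > arr[2]=2
(1, 2): arr[1]=3 > arr[2]=2

Total inversions: 3

The array has 3 inversion(s): (0,1), (0,2), (1,2). Each pair (i,j) satisfies i < j and arr[i] > arr[j].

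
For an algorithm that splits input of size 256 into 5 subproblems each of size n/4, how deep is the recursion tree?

For divide and conquer with division factor 4:

Problem sizes at each level:
Level 0: 256
Level 1: 64
Level 2: 16
Level 3: 4
Level 4: 1

The root is level 0 and the size-1 base case is level 4 (the tree spans levels 0 through 4, i.e. 5 levels counting the root), so the depth is the number of divisions: log_4(256) = 4

The recursion tree depth is log_4(256) = 4. At each level, the problem size is divided by 4, so it takes 4 divisions to reduce to a base case of size 1. The algorithm makes 5 recursive calls at each level.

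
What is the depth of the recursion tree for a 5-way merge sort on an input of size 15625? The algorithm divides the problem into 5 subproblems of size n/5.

For divide and conquer with division factor 5:

Problem sizes at each level:
Level 0: 15625
Level 1: 3125
Level 2: 625
Level 3: 125
Level 4: 25
Level 5: 5
Level 6: 1

The root is level 0 and the size-1 base case is level 6 (the tree spans levels 0 through 6, i.e. 7 levels counting the root), so the depth is the number of divisions: log_5(15625) = 6

The recursion tree depth is log_5(15625) = 6. At each level, the problem size is divided by 5, so it takes 6 divisions to reduce to a base case of size 1. The algorithm makes 5 recursive calls at each level.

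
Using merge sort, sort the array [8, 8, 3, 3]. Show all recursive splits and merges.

Merge sort trace:

Split: [8, 8, 3, 3] -> [8, 8] and [3, 3]
  Split: [8, 8] -> [8] and [8]
  Merge: [8] + [8] -> [8, 8]
  Split: [3, 3] -> [3] and [3]
  Merge: [3] + [3] -> [3, 3]
Merge: [8, 8] + [3, 3] -> [3, 3, 8, 8]

Final sorted array: [3, 3, 8, 8]

The merge sort proceeds by recursively splitting the array and merging sorted halves.
After all merges, the sorted array is [3, 3, 8, 8].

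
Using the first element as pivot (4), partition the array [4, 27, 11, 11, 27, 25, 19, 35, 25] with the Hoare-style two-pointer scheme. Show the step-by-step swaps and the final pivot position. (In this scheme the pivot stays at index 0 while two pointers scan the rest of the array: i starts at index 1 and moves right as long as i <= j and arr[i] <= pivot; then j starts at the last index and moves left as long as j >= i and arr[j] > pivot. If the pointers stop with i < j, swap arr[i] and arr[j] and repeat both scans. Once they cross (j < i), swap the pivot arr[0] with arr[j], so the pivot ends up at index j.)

Hoare-style two-pointer partition with pivot = 4:

Initial array: [4, 27, 11, 11, 27, 25, 19, 35, 25]

Pointers start at i = 1, j = 8.
i ends at 1, j ends at 0: the pointers have crossed (j < i), so scanning stops.

j = 0, so swapping arr[0] with arr[j] leaves the pivot at position 0: [4, 27, 11, 11, 27, 25, 19, 35, 25]
Pivot position: 0

After partitioning with pivot 4, the array becomes [4, 27, 11, 11, 27, 25, 19, 35, 25]. The pivot is placed at index 0. All elements to the left of the pivot are <= 4, and all elements to the right are > 4.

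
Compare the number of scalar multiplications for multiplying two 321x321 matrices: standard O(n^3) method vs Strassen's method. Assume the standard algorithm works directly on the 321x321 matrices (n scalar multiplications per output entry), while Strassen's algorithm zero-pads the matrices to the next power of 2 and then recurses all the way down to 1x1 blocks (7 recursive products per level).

Matrix multiplication for 321x321 matrices:

Strassen's algorithm requires power-of-2 dimensions. Pad 321x321 to 512x512 (next power of 2).

Standard algorithm: 321^3 = 33076161 multiplications
Strassen's algorithm: 7^(log2(512)) = 7^9 = 40353607 multiplications
Difference: 33076161 - 40353607 = -7277446 (Strassen uses MORE here due to padding overhead — for small or just-over-power-of-2 n, padding can outweigh the per-level savings)

Standard: 33076161 multiplications (321^3). Strassen: 40353607 multiplications (7^9, after padding to 512x512). Strassen reduces 8 recursive multiplications to 7 at each level.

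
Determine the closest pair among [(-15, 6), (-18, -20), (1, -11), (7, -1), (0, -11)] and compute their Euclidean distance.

Computing all pairwise distances among 5 points:

d((-15, 6), (-18, -20)) = 26.1725
d((-15, 6), (1, -11)) = 23.3452
d((-15, 6), (7, -1)) = 23.0868
d((-15, 6), (0, -11)) = 22.6716
d((-18, -20), (1, -11)) = 21.0238
d((-18, -20), (7, -1)) = 31.4006
d((-18, -20), (0, -11)) = 20.1246
d((1, -11), (7, -1)) = 11.6619
d((1, -11), (0, -11)) = 1.0 <-- minimum
d((7, -1), (0, -11)) = 12.2066

Closest pair: (1, -11) and (0, -11) with distance 1.0

The closest pair is (1, -11) and (0, -11) with Euclidean distance 1.0. For 5 points, brute-force pairwise comparison is shown above. For large n, the divide-and-conquer algorithm (sort by x, recurse on halves, check the dividing strip) achieves O(n log n).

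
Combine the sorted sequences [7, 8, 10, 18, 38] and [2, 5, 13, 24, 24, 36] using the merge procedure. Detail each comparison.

Merging process:

Compare 7 vs 2: take 2 from right. Merged: [2]
Compare 7 vs 5: take 5 from right. Merged: [2, 5]
Compare 7 vs 13: take 7 from left. Merged: [2, 5, 7]
Compare 8 vs 13: take 8 from left. Merged: [2, 5, 7, 8]
Compare 10 vs 13: take 10 from left. Merged: [2, 5, 7, 8, 10]
Compare 18 vs 13: take 13 from right. Merged: [2, 5, 7, 8, 10, 13]
Compare 18 vs 24: take 18 from left. Merged: [2, 5, 7, 8, 10, 13, 18]
Compare 38 vs 24: take 24 from right. Merged: [2, 5, 7, 8, 10, 13, 18, 24]
Compare 38 vs 24: take 24 from right. Merged: [2, 5, 7, 8, 10, 13, 18, 24, 24]
Compare 38 vs 36: take 36 from right. Merged: [2, 5, 7, 8, 10, 13, 18, 24, 24, 36]
Append remaining from left: [38]. Merged: [2, 5, 7, 8, 10, 13, 18, 24, 24, 36, 38]

Final merged array: [2, 5, 7, 8, 10, 13, 18, 24, 24, 36, 38]
Total comparisons: 10

The merged array is [2, 5, 7, 8, 10, 13, 18, 24, 24, 36, 38], requiring 10 comparisons. The merge step runs in O(n) time where n is the total number of elements.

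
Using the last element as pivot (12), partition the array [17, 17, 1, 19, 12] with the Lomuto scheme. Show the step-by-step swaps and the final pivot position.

Lomuto partition with pivot = 12:

Initial array: [17, 17, 1, 19, 12]

arr[0]=17 > 12: no swap
arr[1]=17 > 12: no swap
arr[2]=1 <= 12: swap with position 0, array becomes [1, 17, 17, 19, 12]
arr[3]=19 > 12: no swap

Place pivot at position 1: [1, 12, 17, 19, 17]
Pivot position: 1

After partitioning with pivot 12, the array becomes [1, 12, 17, 19, 17]. The pivot is placed at index 1. All elements to the left of the pivot are <= 12, and all elements to the right are > 12.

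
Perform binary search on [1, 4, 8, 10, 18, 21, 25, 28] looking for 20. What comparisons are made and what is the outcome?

Binary search for 20 in [1, 4, 8, 10, 18, 21, 25, 28]:

lo=0, hi=7, mid=3, arr[mid]=10 -> 10 < 20, search right half
lo=4, hi=7, mid=5, arr[mid]=21 -> 21 > 20, search left half
lo=4, hi=4, mid=4, arr[mid]=18 -> 18 < 20, search right half
lo=5 > hi=4, target 20 not found

Binary search determines that 20 is not in the array after 3 comparisons. The search space was exhausted without finding the target.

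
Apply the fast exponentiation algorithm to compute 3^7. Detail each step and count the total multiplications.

Computing 3^7 by squaring (build up from 3^1; each line after the first costs one multiplication):

3^1 = 3
3^2 = (3^1)^2 = 3^2 = 9
3^3 = 3 * 3^2 = 3 * 9 = 27
3^6 = (3^3)^2 = 27^2 = 729
3^7 = 3 * 3^6 = 3 * 729 = 2187

Result: 2187
Multiplications needed: 4 (4 lines after 3^1)

3^7 = 2187. Using exponentiation by squaring, this requires 4 multiplications. The key idea: if the exponent is even, square the half-power; if odd, multiply by the base once.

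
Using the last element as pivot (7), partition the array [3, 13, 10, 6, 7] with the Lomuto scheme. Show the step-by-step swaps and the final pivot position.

Lomuto partition with pivot = 7:

Initial array: [3, 13, 10, 6, 7]

arr[0]=3 <= 7: swap with position 0, array becomes [3, 13, 10, 6, 7]
arr[1]=13 > 7: no swap
arr[2]=10 > 7: no swap
arr[3]=6 <= 7: swap with position 1, array becomes [3, 6, 10, 13, 7]

Place pivot at position 2: [3, 6, 7, 13, 10]
Pivot position: 2

After partitioning with pivot 7, the array becomes [3, 6, 7, 13, 10]. The pivot is placed at index 2. All elements to the left of the pivot are <= 7, and all elements to the right are > 7.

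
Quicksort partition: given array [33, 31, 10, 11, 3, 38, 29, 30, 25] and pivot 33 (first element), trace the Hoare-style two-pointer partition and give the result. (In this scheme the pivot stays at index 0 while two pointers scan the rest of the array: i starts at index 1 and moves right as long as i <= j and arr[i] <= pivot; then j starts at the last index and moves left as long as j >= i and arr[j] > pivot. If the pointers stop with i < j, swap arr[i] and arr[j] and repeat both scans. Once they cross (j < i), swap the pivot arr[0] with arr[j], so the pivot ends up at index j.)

Hoare-style two-pointer partition with pivot = 33:

Initial array: [33, 31, 10, 11, 3, 38, 29, 30, 25]

Pointers start at i = 1, j = 8.
i stops at index 5 (arr[5]=38 > 33), j stops at index 8 (arr[8]=25 <= 33): swap arr[5] and arr[8], array becomes [33, 31, 10, 11, 3, 25, 29, 30, 38]
i ends at 8, j ends at 7: the pointers have crossed (j < i), so scanning stops.

Swap pivot arr[0] with arr[7] to place pivot at position 7: [30, 31, 10, 11, 3, 25, 29, 33, 38]
Pivot position: 7

After partitioning with pivot 33, the array becomes [30, 31, 10, 11, 3, 25, 29, 33, 38]. The pivot is placed at index 7. All elements to the left of the pivot are <= 33, and all elements to the right are > 33.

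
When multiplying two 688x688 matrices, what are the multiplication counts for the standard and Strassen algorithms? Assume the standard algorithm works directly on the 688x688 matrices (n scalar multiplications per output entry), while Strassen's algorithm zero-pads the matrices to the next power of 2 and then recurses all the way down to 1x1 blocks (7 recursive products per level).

Matrix multiplication for 688x688 matrices:

Strassen's algorithm requires power-of-2 dimensions. Pad 688x688 to 1024x1024 (next power of 2).

Standard algorithm: 688^3 = 325660672 multiplications
Strassen's algorithm: 7^(log2(1024)) = 7^10 = 282475249 multiplications
Savings: 325660672 - 282475249 = 43185423 multiplications

Standard: 325660672 multiplications (688^3). Strassen: 282475249 multiplications (7^10, after padding to 1024x1024). Strassen reduces 8 recursive multiplications to 7 at each level.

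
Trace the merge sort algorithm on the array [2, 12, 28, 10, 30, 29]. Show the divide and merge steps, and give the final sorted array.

Merge sort trace:

Split: [2, 12, 28, 10, 30, 29] -> [2, 12, 28] and [10, 30, 29]
  Split: [2, 12, 28] -> [2] and [12, 28]
    Split: [12, 28] -> [12] and [28]
    Merge: [12] + [28] -> [12, 28]
  Merge: [2] + [12, 28] -> [2, 12, 28]
  Split: [10, 30, 29] -> [10] and [30, 29]
    Split: [30, 29] -> [30] and [29]
    Merge: [30] + [29] -> [29, 30]
  Merge: [10] + [29, 30] -> [10, 29, 30]
Merge: [2, 12, 28] + [10, 29, 30] -> [2, 10, 12, 28, 29, 30]

Final sorted array: [2, 10, 12, 28, 29, 30]

The merge sort proceeds by recursively splitting the array and merging sorted halves.
After all merges, the sorted array is [2, 10, 12, 28, 29, 30].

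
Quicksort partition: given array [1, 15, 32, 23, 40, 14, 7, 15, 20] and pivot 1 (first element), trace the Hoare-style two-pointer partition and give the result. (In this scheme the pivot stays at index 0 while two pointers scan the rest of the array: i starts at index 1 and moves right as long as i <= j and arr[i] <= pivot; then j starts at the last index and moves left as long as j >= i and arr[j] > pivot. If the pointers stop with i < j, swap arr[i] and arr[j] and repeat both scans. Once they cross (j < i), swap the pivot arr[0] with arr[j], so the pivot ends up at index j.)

Hoare-style two-pointer partition with pivot = 1:

Initial array: [1, 15, 32, 23, 40, 14, 7, 15, 20]

Pointers start at i = 1, j = 8.
i ends at 1, j ends at 0: the pointers have crossed (j < i), so scanning stops.

j = 0, so swapping arr[0] with arr[j] leaves the pivot at position 0: [1, 15, 32, 23, 40, 14, 7, 15, 20]
Pivot position: 0

After partitioning with pivot 1, the array becomes [1, 15, 32, 23, 40, 14, 7, 15, 20]. The pivot is placed at index 0. All elements to the left of the pivot are <= 1, and all elements to the right are > 1.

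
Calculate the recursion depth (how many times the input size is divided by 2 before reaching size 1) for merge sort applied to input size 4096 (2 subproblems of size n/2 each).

For divide and conquer with division factor 2:

Problem sizes at each level:
Level 0: 4096
Level 1: 2048
Level 2: 1024
Level 3: 512
Level 4: 256
Level 5: 128
Level 6: 64
Level 7: 32
Level 8: 16
Level 9: 8
Level 10: 4
Level 11: 2
Level 12: 1

The root is level 0 and the size-1 base case is level 12 (the tree spans levels 0 through 12, i.e. 13 levels counting the root), so the depth is the number of divisions: log_2(4096) = 12

The recursion tree depth is log_2(4096) = 12. At each level, the problem size is divided by 2, so it takes 12 divisions to reduce to a base case of size 1. The algorithm makes 2 recursive calls at each level.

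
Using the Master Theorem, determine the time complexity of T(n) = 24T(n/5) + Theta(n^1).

Master Theorem for T(n) = 24T(n/5) + O(n^1):

a = 24, b = 5, c = 1
log_b(a) = log_5(24) = 1.9746

Case 1: c = 1 < log_5(24) = 1.9746
T(n) = O(n^(log_5 24))

For T(n) = 24T(n/5) + O(n^1): log_5(24) = 1.9746. This is Case 1 of the Master Theorem (c < log_b(a), work dominated by leaves), giving O(n^(log_5 24)).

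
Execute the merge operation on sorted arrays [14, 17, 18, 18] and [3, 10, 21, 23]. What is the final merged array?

Merging process:

Compare 14 vs 3: take 3 from right. Merged: [3]
Compare 14 vs 10: take 10 from right. Merged: [3, 10]
Compare 14 vs 21: take 14 from left. Merged: [3, 10, 14]
Compare 17 vs 21: take 17 from left. Merged: [3, 10, 14, 17]
Compare 18 vs 21: take 18 from left. Merged: [3, 10, 14, 17, 18]
Compare 18 vs 21: take 18 from left. Merged: [3, 10, 14, 17, 18, 18]
Append remaining from right: [21, 23]. Merged: [3, 10, 14, 17, 18, 18, 21, 23]

Final merged array: [3, 10, 14, 17, 18, 18, 21, 23]
Total comparisons: 6

The merged array is [3, 10, 14, 17, 18, 18, 21, 23], requiring 6 comparisons. The merge step runs in O(n) time where n is the total number of elements.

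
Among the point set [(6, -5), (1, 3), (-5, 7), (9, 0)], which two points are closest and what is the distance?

Computing all pairwise distances among 4 points:

d((6, -5), (1, 3)) = 9.434
d((6, -5), (-5, 7)) = 16.2788
d((6, -5), (9, 0)) = 5.831 <-- minimum
d((1, 3), (-5, 7)) = 7.2111
d((1, 3), (9, 0)) = 8.544
d((-5, 7), (9, 0)) = 15.6525

Closest pair: (6, -5) and (9, 0) with distance 5.831

The closest pair is (6, -5) and (9, 0) with Euclidean distance 5.831. For 4 points, brute-force pairwise comparison is shown above. For large n, the divide-and-conquer algorithm (sort by x, recurse on halves, check the dividing strip) achieves O(n log n).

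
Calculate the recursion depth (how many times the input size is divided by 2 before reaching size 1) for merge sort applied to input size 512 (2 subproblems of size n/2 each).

For divide and conquer with division factor 2:

Problem sizes at each level:
Level 0: 512
Level 1: 256
Level 2: 128
Level 3: 64
Level 4: 32
Level 5: 16
Level 6: 8
Level 7: 4
Level 8: 2
Level 9: 1

The root is level 0 and the size-1 base case is level 9 (the tree spans levels 0 through 9, i.e. 10 levels counting the root), so the depth is the number of divisions: log_2(512) = 9

The recursion tree depth is log_2(512) = 9. At each level, the problem size is divided by 2, so it takes 9 divisions to reduce to a base case of size 1. The algorithm makes 2 recursive calls at each level.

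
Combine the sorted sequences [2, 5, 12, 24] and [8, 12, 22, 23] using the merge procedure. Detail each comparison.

Merging process:

Compare 2 vs 8: take 2 from left. Merged: [2]
Compare 5 vs 8: take 5 from left. Merged: [2, 5]
Compare 12 vs 8: take 8 from right. Merged: [2, 5, 8]
Compare 12 vs 12: take 12 from left. Merged: [2, 5, 8, 12]
Compare 24 vs 12: take 12 from right. Merged: [2, 5, 8, 12, 12]
Compare 24 vs 22: take 22 from right. Merged: [2, 5, 8, 12, 12, 22]
Compare 24 vs 23: take 23 from right. Merged: [2, 5, 8, 12, 12, 22, 23]
Append remaining from left: [24]. Merged: [2, 5, 8, 12, 12, 22, 23, 24]

Final merged array: [2, 5, 8, 12, 12, 22, 23, 24]
Total comparisons: 7

The merged array is [2, 5, 8, 12, 12, 22, 23, 24], requiring 7 comparisons. The merge step runs in O(n) time where n is the total number of elements.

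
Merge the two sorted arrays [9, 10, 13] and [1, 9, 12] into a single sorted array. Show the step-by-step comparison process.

Merging process:

Compare 9 vs 1: take 1 from right. Merged: [1]
Compare 9 vs 9: take 9 from left. Merged: [1, 9]
Compare 10 vs 9: take 9 from right. Merged: [1, 9, 9]
Compare 10 vs 12: take 10 from left. Merged: [1, 9, 9, 10]
Compare 13 vs 12: take 12 from right. Merged: [1, 9, 9, 10, 12]
Append remaining from left: [13]. Merged: [1, 9, 9, 10, 12, 13]

Final merged array: [1, 9, 9, 10, 12, 13]
Total comparisons: 5

The merged array is [1, 9, 9, 10, 12, 13], requiring 5 comparisons. The merge step runs in O(n) time where n is the total number of elements.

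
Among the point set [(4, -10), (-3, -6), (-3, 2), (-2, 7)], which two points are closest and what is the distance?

Computing all pairwise distances among 4 points:

d((4, -10), (-3, -6)) = 8.0623
d((4, -10), (-3, 2)) = 13.8924
d((4, -10), (-2, 7)) = 18.0278
d((-3, -6), (-3, 2)) = 8.0
d((-3, -6), (-2, 7)) = 13.0384
d((-3, 2), (-2, 7)) = 5.099 <-- minimum

Closest pair: (-3, 2) and (-2, 7) with distance 5.099

The closest pair is (-3, 2) and (-2, 7) with Euclidean distance 5.099. For 4 points, brute-force pairwise comparison is shown above. For large n, the divide-and-conquer algorithm (sort by x, recurse on halves, check the dividing strip) achieves O(n log n).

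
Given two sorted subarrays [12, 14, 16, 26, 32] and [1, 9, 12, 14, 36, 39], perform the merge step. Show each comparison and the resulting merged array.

Merging process:

Compare 12 vs 1: take 1 from right. Merged: [1]
Compare 12 vs 9: take 9 from right. Merged: [1, 9]
Compare 12 vs 12: take 12 from left. Merged: [1, 9, 12]
Compare 14 vs 12: take 12 from right. Merged: [1, 9, 12, 12]
Compare 14 vs 14: take 14 from left. Merged: [1, 9, 12, 12, 14]
Compare 16 vs 14: take 14 from right. Merged: [1, 9, 12, 12, 14, 14]
Compare 16 vs 36: take 16 from left. Merged: [1, 9, 12, 12, 14, 14, 16]
Compare 26 vs 36: take 26 from left. Merged: [1, 9, 12, 12, 14, 14, 16, 26]
Compare 32 vs 36: take 32 from left. Merged: [1, 9, 12, 12, 14, 14, 16, 26, 32]
Append remaining from right: [36, 39]. Merged: [1, 9, 12, 12, 14, 14, 16, 26, 32, 36, 39]

Final merged array: [1, 9, 12, 12, 14, 14, 16, 26, 32, 36, 39]
Total comparisons: 9

The merged array is [1, 9, 12, 12, 14, 14, 16, 26, 32, 36, 39], requiring 9 comparisons. The merge step runs in O(n) time where n is the total number of elements.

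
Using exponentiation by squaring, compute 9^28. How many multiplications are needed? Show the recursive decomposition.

Computing 9^28 by squaring (build up from 9^1; each line after the first costs one multiplication):

9^1 = 9
9^2 = (9^1)^2 = 9^2 = 81
9^3 = 9 * 9^2 = 9 * 81 = 729
9^6 = (9^3)^2 = 729^2 = 531441
9^7 = 9 * 9^6 = 9 * 531441 = 4782969
9^14 = (9^7)^2 = 4782969^2 = 22876792454961
9^28 = (9^14)^2 = 22876792454961^2 = 523347633027360537213511521

Result: 523347633027360537213511521
Multiplications needed: 6 (6 lines after 9^1)

9^28 = 523347633027360537213511521. Using exponentiation by squaring, this requires 6 multiplications. The key idea: if the exponent is even, square the half-power; if odd, multiply by the base once.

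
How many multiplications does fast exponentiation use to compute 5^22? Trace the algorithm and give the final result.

Computing 5^22 by squaring (build up from 5^1; each line after the first costs one multiplication):

5^1 = 5
5^2 = (5^1)^2 = 5^2 = 25
5^4 = (5^2)^2 = 25^2 = 625
5^5 = 5 * 5^4 = 5 * 625 = 3125
5^10 = (5^5)^2 = 3125^2 = 9765625
5^11 = 5 * 5^10 = 5 * 9765625 = 48828125
5^22 = (5^11)^2 = 48828125^2 = 2384185791015625

Result: 2384185791015625
Multiplications needed: 6 (6 lines after 5^1)

5^22 = 2384185791015625. Using exponentiation by squaring, this requires 6 multiplications. The key idea: if the exponent is even, square the half-power; if odd, multiply by the base once.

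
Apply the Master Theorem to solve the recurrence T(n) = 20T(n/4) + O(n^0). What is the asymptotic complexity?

Master Theorem for T(n) = 20T(n/4) + O(n^0):

a = 20, b = 4, c = 0
log_b(a) = log_4(20) = 2.1610

Case 1: c = 0 < log_4(20) = 2.1610
T(n) = O(n^(log_4 20))

For T(n) = 20T(n/4) + O(n^0): log_4(20) = 2.1610. This is Case 1 of the Master Theorem (c < log_b(a), work dominated by leaves), giving O(n^(log_4 20)).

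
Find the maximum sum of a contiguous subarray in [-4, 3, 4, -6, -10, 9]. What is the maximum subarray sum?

Using Kadane's algorithm on [-4, 3, 4, -6, -10, 9]:

Scanning through the array:
Position 1 (value 3): max_ending_here = 3, max_so_far = 3
Position 2 (value 4): max_ending_here = 7, max_so_far = 7
Position 3 (value -6): max_ending_here = 1, max_so_far = 7
Position 4 (value -10): max_ending_here = -9, max_so_far = 7
Position 5 (value 9): max_ending_here = 9, max_so_far = 9

Maximum subarray: [9]
Maximum sum: 9

The maximum subarray is [9] with sum 9. This subarray runs from index 5 to index 5.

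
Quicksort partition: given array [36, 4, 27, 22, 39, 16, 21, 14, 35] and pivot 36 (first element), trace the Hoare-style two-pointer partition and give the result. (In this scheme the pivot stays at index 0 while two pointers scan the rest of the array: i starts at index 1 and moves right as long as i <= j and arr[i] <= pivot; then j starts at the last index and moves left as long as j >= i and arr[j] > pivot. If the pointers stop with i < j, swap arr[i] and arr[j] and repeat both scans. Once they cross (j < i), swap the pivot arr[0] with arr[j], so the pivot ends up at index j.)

Hoare-style two-pointer partition with pivot = 36:

Initial array: [36, 4, 27, 22, 39, 16, 21, 14, 35]

Pointers start at i = 1, j = 8.
i stops at index 4 (arr[4]=39 > 36), j stops at index 8 (arr[8]=35 <= 36): swap arr[4] and arr[8], array becomes [36, 4, 27, 22, 35, 16, 21, 14, 39]
i ends at 8, j ends at 7: the pointers have crossed (j < i), so scanning stops.

Swap pivot arr[0] with arr[7] to place pivot at position 7: [14, 4, 27, 22, 35, 16, 21, 36, 39]
Pivot position: 7

After partitioning with pivot 36, the array becomes [14, 4, 27, 22, 35, 16, 21, 36, 39]. The pivot is placed at index 7. All elements to the left of the pivot are <= 36, and all elements to the right are > 36.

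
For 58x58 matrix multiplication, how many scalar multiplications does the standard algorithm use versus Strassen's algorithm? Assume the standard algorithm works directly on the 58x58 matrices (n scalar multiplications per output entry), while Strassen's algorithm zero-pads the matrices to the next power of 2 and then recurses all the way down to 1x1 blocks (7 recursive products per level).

Matrix multiplication for 58x58 matrices:

Strassen's algorithm requires power-of-2 dimensions. Pad 58x58 to 64x64 (next power of 2).

Standard algorithm: 58^3 = 195112 multiplications
Strassen's algorithm: 7^(log2(64)) = 7^6 = 117649 multiplications
Savings: 195112 - 117649 = 77463 multiplications

Standard: 195112 multiplications (58^3). Strassen: 117649 multiplications (7^6, after padding to 64x64). Strassen reduces 8 recursive multiplications to 7 at each level.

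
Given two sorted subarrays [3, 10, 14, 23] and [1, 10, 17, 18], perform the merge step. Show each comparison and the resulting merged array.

Merging process:

Compare 3 vs 1: take 1 from right. Merged: [1]
Compare 3 vs 10: take 3 from left. Merged: [1, 3]
Compare 10 vs 10: take 10 from left. Merged: [1, 3, 10]
Compare 14 vs 10: take 10 from right. Merged: [1, 3, 10, 10]
Compare 14 vs 17: take 14 from left. Merged: [1, 3, 10, 10, 14]
Compare 23 vs 17: take 17 from right. Merged: [1, 3, 10, 10, 14, 17]
Compare 23 vs 18: take 18 from right. Merged: [1, 3, 10, 10, 14, 17, 18]
Append remaining from left: [23]. Merged: [1, 3, 10, 10, 14, 17, 18, 23]

Final merged array: [1, 3, 10, 10, 14, 17, 18, 23]
Total comparisons: 7

The merged array is [1, 3, 10, 10, 14, 17, 18, 23], requiring 7 comparisons. The merge step runs in O(n) time where n is the total number of elements.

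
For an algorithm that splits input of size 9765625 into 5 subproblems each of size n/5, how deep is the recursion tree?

For divide and conquer with division factor 5:

Problem sizes at each level:
Level 0: 9765625
Level 1: 1953125
Level 2: 390625
Level 3: 78125
Level 4: 15625
Level 5: 3125
Level 6: 625
Level 7: 125
Level 8: 25
Level 9: 5
Level 10: 1

The root is level 0 and the size-1 base case is level 10 (the tree spans levels 0 through 10, i.e. 11 levels counting the root), so the depth is the number of divisions: log_5(9765625) = 10

The recursion tree depth is log_5(9765625) = 10. At each level, the problem size is divided by 5, so it takes 10 divisions to reduce to a base case of size 1. The algorithm makes 5 recursive calls at each level.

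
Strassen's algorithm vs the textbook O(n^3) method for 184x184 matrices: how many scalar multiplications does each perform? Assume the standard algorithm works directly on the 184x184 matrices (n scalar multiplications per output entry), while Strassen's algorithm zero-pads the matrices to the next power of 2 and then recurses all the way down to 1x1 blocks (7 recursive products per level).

Matrix multiplication for 184x184 matrices:

Strassen's algorithm requires power-of-2 dimensions. Pad 184x184 to 256x256 (next power of 2).

Standard algorithm: 184^3 = 6229504 multiplications
Strassen's algorithm: 7^(log2(256)) = 7^8 = 5764801 multiplications
Savings: 6229504 - 5764801 = 464703 multiplications

Standard: 6229504 multiplications (184^3). Strassen: 5764801 multiplications (7^8, after padding to 256x256). Strassen reduces 8 recursive multiplications to 7 at each level.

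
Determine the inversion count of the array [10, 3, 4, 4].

Finding inversions in [10, 3, 4, 4]:

(0, 1): arr[0]=10 > arr[1]=3
(0, 2): arr[0]=10 > arr[2]=4
(0, 3): arr[0]=10 > arr[3]=4

Total inversions: 3

The array has 3 inversion(s): (0,1), (0,2), (0,3). Each pair (i,j) satisfies i < j and arr[i] > arr[j].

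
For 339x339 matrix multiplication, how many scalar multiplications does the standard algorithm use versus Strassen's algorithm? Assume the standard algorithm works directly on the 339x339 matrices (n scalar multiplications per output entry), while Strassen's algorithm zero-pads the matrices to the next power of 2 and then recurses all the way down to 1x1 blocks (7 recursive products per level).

Matrix multiplication for 339x339 matrices:

Strassen's algorithm requires power-of-2 dimensions. Pad 339x339 to 512x512 (next power of 2).

Standard algorithm: 339^3 = 38958219 multiplications
Strassen's algorithm: 7^(log2(512)) = 7^9 = 40353607 multiplications
Difference: 38958219 - 40353607 = -1395388 (Strassen uses MORE here due to padding overhead — for small or just-over-power-of-2 n, padding can outweigh the per-level savings)

Standard: 38958219 multiplications (339^3). Strassen: 40353607 multiplications (7^9, after padding to 512x512). Strassen reduces 8 recursive multiplications to 7 at each level.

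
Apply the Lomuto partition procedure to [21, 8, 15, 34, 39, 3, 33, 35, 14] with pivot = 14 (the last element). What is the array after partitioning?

Lomuto partition with pivot = 14:

Initial array: [21, 8, 15, 34, 39, 3, 33, 35, 14]

arr[0]=21 > 14: no swap
arr[1]=8 <= 14: swap with position 0, array becomes [8, 21, 15, 34, 39, 3, 33, 35, 14]
arr[2]=15 > 14: no swap
arr[3]=34 > 14: no swap
arr[4]=39 > 14: no swap
arr[5]=3 <= 14: swap with position 1, array becomes [8, 3, 15, 34, 39, 21, 33, 35, 14]
arr[6]=33 > 14: no swap
arr[7]=35 > 14: no swap

Place pivot at position 2: [8, 3, 14, 34, 39, 21, 33, 35, 15]
Pivot position: 2

After partitioning with pivot 14, the array becomes [8, 3, 14, 34, 39, 21, 33, 35, 15]. The pivot is placed at index 2. All elements to the left of the pivot are <= 14, and all elements to the right are > 14.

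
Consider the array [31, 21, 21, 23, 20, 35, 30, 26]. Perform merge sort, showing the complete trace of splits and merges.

Merge sort trace:

Split: [31, 21, 21, 23, 20, 35, 30, 26] -> [31, 21, 21, 23] and [20, 35, 30, 26]
  Split: [31, 21, 21, 23] -> [31, 21] and [21, 23]
    Split: [31, 21] -> [31] and [21]
    Merge: [31] + [21] -> [21, 31]
    Split: [21, 23] -> [21] and [23]
    Merge: [21] + [23] -> [21, 23]
  Merge: [21, 31] + [21, 23] -> [21, 21, 23, 31]
  Split: [20, 35, 30, 26] -> [20, 35] and [30, 26]
    Split: [20, 35] -> [20] and [35]
    Merge: [20] + [35] -> [20, 35]
    Split: [30, 26] -> [30] and [26]
    Merge: [30] + [26] -> [26, 30]
  Merge: [20, 35] + [26, 30] -> [20, 26, 30, 35]
Merge: [21, 21, 23, 31] + [20, 26, 30, 35] -> [20, 21, 21, 23, 26, 30, 31, 35]

Final sorted array: [20, 21, 21, 23, 26, 30, 31, 35]

The merge sort proceeds by recursively splitting the array and merging sorted halves.
After all merges, the sorted array is [20, 21, 21, 23, 26, 30, 31, 35].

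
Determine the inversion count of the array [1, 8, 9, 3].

Finding inversions in [1, 8, 9, 3]:

(1, 3): arr[1]=8 > arr[3]=3
(2, 3): arr[2]=9 > arr[3]=3

Total inversions: 2

The array has 2 inversion(s): (1,3), (2,3). Each pair (i,j) satisfies i < j and arr[i] > arr[j].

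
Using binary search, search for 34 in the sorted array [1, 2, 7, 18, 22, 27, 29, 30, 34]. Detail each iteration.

Binary search for 34 in [1, 2, 7, 18, 22, 27, 29, 30, 34]:

lo=0, hi=8, mid=4, arr[mid]=22 -> 22 < 34, search right half
lo=5, hi=8, mid=6, arr[mid]=29 -> 29 < 34, search right half
lo=7, hi=8, mid=7, arr[mid]=30 -> 30 < 34, search right half
lo=8, hi=8, mid=8, arr[mid]=34 -> Found target at index 8!

Binary search finds 34 at index 8 after 4 comparisons. The search repeatedly halves the search space by comparing with the middle element.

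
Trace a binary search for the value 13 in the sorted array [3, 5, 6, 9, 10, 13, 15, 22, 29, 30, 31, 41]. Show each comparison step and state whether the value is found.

Binary search for 13 in [3, 5, 6, 9, 10, 13, 15, 22, 29, 30, 31, 41]:

lo=0, hi=11, mid=5, arr[mid]=13 -> Found target at index 5!

Binary search finds 13 at index 5 after 1 comparisons. The search repeatedly halves the search space by comparing with the middle element.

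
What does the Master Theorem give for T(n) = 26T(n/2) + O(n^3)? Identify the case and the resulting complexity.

Master Theorem for T(n) = 26T(n/2) + O(n^3):

a = 26, b = 2, c = 3
log_b(a) = log_2(26) = 4.7004

Case 1: c = 3 < log_2(26) = 4.7004
T(n) = O(n^(log_2 26))

For T(n) = 26T(n/2) + O(n^3): log_2(26) = 4.7004. This is Case 1 of the Master Theorem (c < log_b(a), work dominated by leaves), giving O(n^(log_2 26)).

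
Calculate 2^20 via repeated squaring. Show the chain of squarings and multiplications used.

Computing 2^20 by squaring (build up from 2^1; each line after the first costs one multiplication):

2^1 = 2
2^2 = (2^1)^2 = 2^2 = 4
2^4 = (2^2)^2 = 4^2 = 16
2^5 = 2 * 2^4 = 2 * 16 = 32
2^10 = (2^5)^2 = 32^2 = 1024
2^20 = (2^10)^2 = 1024^2 = 1048576

Result: 1048576
Multiplications needed: 5 (5 lines after 2^1)

2^20 = 1048576. Using exponentiation by squaring, this requires 5 multiplications. The key idea: if the exponent is even, square the half-power; if odd, multiply by the base once.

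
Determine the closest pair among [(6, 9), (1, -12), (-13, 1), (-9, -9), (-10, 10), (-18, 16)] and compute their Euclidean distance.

Computing all pairwise distances among 6 points:

d((6, 9), (1, -12)) = 21.587
d((6, 9), (-13, 1)) = 20.6155
d((6, 9), (-9, -9)) = 23.4307
d((6, 9), (-10, 10)) = 16.0312
d((6, 9), (-18, 16)) = 25.0
d((1, -12), (-13, 1)) = 19.105
d((1, -12), (-9, -9)) = 10.4403
d((1, -12), (-10, 10)) = 24.5967
d((1, -12), (-18, 16)) = 33.8378
d((-13, 1), (-9, -9)) = 10.7703
d((-13, 1), (-10, 10)) = 9.4868 <-- minimum
d((-13, 1), (-18, 16)) = 15.8114
d((-9, -9), (-10, 10)) = 19.0263
d((-9, -9), (-18, 16)) = 26.5707
d((-10, 10), (-18, 16)) = 10.0

Closest pair: (-13, 1) and (-10, 10) with distance 9.4868

The closest pair is (-13, 1) and (-10, 10) with Euclidean distance 9.4868. For 6 points, brute-force pairwise comparison is shown above. For large n, the divide-and-conquer algorithm (sort by x, recurse on halves, check the dividing strip) achieves O(n log n).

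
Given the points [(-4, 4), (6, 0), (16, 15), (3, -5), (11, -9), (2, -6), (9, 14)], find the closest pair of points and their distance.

Computing all pairwise distances among 7 points:

d((-4, 4), (6, 0)) = 10.7703
d((-4, 4), (16, 15)) = 22.8254
d((-4, 4), (3, -5)) = 11.4018
d((-4, 4), (11, -9)) = 19.8494
d((-4, 4), (2, -6)) = 11.6619
d((-4, 4), (9, 14)) = 16.4012
d((6, 0), (16, 15)) = 18.0278
d((6, 0), (3, -5)) = 5.831
d((6, 0), (11, -9)) = 10.2956
d((6, 0), (2, -6)) = 7.2111
d((6, 0), (9, 14)) = 14.3178
d((16, 15), (3, -5)) = 23.8537
d((16, 15), (11, -9)) = 24.5153
d((16, 15), (2, -6)) = 25.2389
d((16, 15), (9, 14)) = 7.0711
d((3, -5), (11, -9)) = 8.9443
d((3, -5), (2, -6)) = 1.4142 <-- minimum
d((3, -5), (9, 14)) = 19.9249
d((11, -9), (2, -6)) = 9.4868
d((11, -9), (9, 14)) = 23.0868
d((2, -6), (9, 14)) = 21.1896

Closest pair: (3, -5) and (2, -6) with distance 1.4142

The closest pair is (3, -5) and (2, -6) with Euclidean distance 1.4142. For 7 points, brute-force pairwise comparison is shown above. For large n, the divide-and-conquer algorithm (sort by x, recurse on halves, check the dividing strip) achieves O(n log n).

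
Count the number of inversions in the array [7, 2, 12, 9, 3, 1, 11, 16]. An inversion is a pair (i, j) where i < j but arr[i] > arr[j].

Finding inversions in [7, 2, 12, 9, 3, 1, 11, 16]:

(0, 1): arr[0]=7 > arr[1]=2
(0, 4): arr[0]=7 > arr[4]=3
(0, 5): arr[0]=7 > arr[5]=1
(1, 5): arr[1]=2 > arr[5]=1
(2, 3): arr[2]=12 > arr[3]=9
(2, 4): arr[2]=12 > arr[4]=3
(2, 5): arr[2]=12 > arr[5]=1
(2, 6): arr[2]=12 > arr[6]=11
(3, 4): arr[3]=9 > arr[4]=3
(3, 5): arr[3]=9 > arr[5]=1
(4, 5): arr[4]=3 > arr[5]=1

Total inversions: 11

The array has 11 inversion(s): (0,1), (0,4), (0,5), (1,5), (2,3), (2,4), (2,5), (2,6), (3,4), (3,5), (4,5). Each pair (i,j) satisfies i < j and arr[i] > arr[j].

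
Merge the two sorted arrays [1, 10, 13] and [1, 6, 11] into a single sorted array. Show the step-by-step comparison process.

Merging process:

Compare 1 vs 1: take 1 from left. Merged: [1]
Compare 10 vs 1: take 1 from right. Merged: [1, 1]
Compare 10 vs 6: take 6 from right. Merged: [1, 1, 6]
Compare 10 vs 11: take 10 from left. Merged: [1, 1, 6, 10]
Compare 13 vs 11: take 11 from right. Merged: [1, 1, 6, 10, 11]
Append remaining from left: [13]. Merged: [1, 1, 6, 10, 11, 13]

Final merged array: [1, 1, 6, 10, 11, 13]
Total comparisons: 5

The merged array is [1, 1, 6, 10, 11, 13], requiring 5 comparisons. The merge step runs in O(n) time where n is the total number of elements.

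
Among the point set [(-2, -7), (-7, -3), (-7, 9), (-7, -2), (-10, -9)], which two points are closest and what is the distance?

Computing all pairwise distances among 5 points:

d((-2, -7), (-7, -3)) = 6.4031
d((-2, -7), (-7, 9)) = 16.7631
d((-2, -7), (-7, -2)) = 7.0711
d((-2, -7), (-10, -9)) = 8.2462
d((-7, -3), (-7, 9)) = 12.0
d((-7, -3), (-7, -2)) = 1.0 <-- minimum
d((-7, -3), (-10, -9)) = 6.7082
d((-7, 9), (-7, -2)) = 11.0
d((-7, 9), (-10, -9)) = 18.2483
d((-7, -2), (-10, -9)) = 7.6158

Closest pair: (-7, -3) and (-7, -2) with distance 1.0

The closest pair is (-7, -3) and (-7, -2) with Euclidean distance 1.0. For 5 points, brute-force pairwise comparison is shown above. For large n, the divide-and-conquer algorithm (sort by x, recurse on halves, check the dividing strip) achieves O(n log n).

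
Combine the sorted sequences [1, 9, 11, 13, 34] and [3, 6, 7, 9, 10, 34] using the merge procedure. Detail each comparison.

Merging process:

Compare 1 vs 3: take 1 from left. Merged: [1]
Compare 9 vs 3: take 3 from right. Merged: [1, 3]
Compare 9 vs 6: take 6 from right. Merged: [1, 3, 6]
Compare 9 vs 7: take 7 from right. Merged: [1, 3, 6, 7]
Compare 9 vs 9: take 9 from left. Merged: [1, 3, 6, 7, 9]
Compare 11 vs 9: take 9 from right. Merged: [1, 3, 6, 7, 9, 9]
Compare 11 vs 10: take 10 from right. Merged: [1, 3, 6, 7, 9, 9, 10]
Compare 11 vs 34: take 11 from left. Merged: [1, 3, 6, 7, 9, 9, 10, 11]
Compare 13 vs 34: take 13 from left. Merged: [1, 3, 6, 7, 9, 9, 10, 11, 13]
Compare 34 vs 34: take 34 from left. Merged: [1, 3, 6, 7, 9, 9, 10, 11, 13, 34]
Append remaining from right: [34]. Merged: [1, 3, 6, 7, 9, 9, 10, 11, 13, 34, 34]

Final merged array: [1, 3, 6, 7, 9, 9, 10, 11, 13, 34, 34]
Total comparisons: 10

The merged array is [1, 3, 6, 7, 9, 9, 10, 11, 13, 34, 34], requiring 10 comparisons. The merge step runs in O(n) time where n is the total number of elements.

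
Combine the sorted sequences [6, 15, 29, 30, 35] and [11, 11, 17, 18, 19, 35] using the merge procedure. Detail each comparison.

Merging process:

Compare 6 vs 11: take 6 from left. Merged: [6]
Compare 15 vs 11: take 11 from right. Merged: [6, 11]
Compare 15 vs 11: take 11 from right. Merged: [6, 11, 11]
Compare 15 vs 17: take 15 from left. Merged: [6, 11, 11, 15]
Compare 29 vs 17: take 17 from right. Merged: [6, 11, 11, 15, 17]
Compare 29 vs 18: take 18 from right. Merged: [6, 11, 11, 15, 17, 18]
Compare 29 vs 19: take 19 from right. Merged: [6, 11, 11, 15, 17, 18, 19]
Compare 29 vs 35: take 29 from left. Merged: [6, 11, 11, 15, 17, 18, 19, 29]
Compare 30 vs 35: take 30 from left. Merged: [6, 11, 11, 15, 17, 18, 19, 29, 30]
Compare 35 vs 35: take 35 from left. Merged: [6, 11, 11, 15, 17, 18, 19, 29, 30, 35]
Append remaining from right: [35]. Merged: [6, 11, 11, 15, 17, 18, 19, 29, 30, 35, 35]

Final merged array: [6, 11, 11, 15, 17, 18, 19, 29, 30, 35, 35]
Total comparisons: 10

The merged array is [6, 11, 11, 15, 17, 18, 19, 29, 30, 35, 35], requiring 10 comparisons. The merge step runs in O(n) time where n is the total number of elements.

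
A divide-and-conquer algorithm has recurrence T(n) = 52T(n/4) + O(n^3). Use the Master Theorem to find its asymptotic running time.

Master Theorem for T(n) = 52T(n/4) + O(n^3):

a = 52, b = 4, c = 3
log_b(a) = log_4(52) = 2.8502

Case 3: c = 3 > log_4(52) = 2.8502
T(n) = O(n^3) = O(n^3)

For T(n) = 52T(n/4) + O(n^3): log_4(52) = 2.8502. This is Case 3 of the Master Theorem (c > log_b(a), work dominated by root), giving O(n^3).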